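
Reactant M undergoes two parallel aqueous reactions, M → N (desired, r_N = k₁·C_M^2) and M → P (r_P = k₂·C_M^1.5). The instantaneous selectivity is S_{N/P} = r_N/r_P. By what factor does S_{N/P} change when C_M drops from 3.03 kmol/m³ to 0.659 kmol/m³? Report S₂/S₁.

S_{N/P} = (k₁/k₂)·C_M^0.5, so S₂/S₁ = (C_{M,2}/C_{M,1})^0.5.
= (0.659/3.03)^0.5 = (0.2175)^0.5 = 0.466.
Selectivity toward N falls as C_M falls — high-concentration operation is favoured.

0.466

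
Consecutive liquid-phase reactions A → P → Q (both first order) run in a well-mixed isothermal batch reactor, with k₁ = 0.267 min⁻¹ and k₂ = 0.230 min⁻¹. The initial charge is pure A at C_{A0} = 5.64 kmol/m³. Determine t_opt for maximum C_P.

The intermediate peaks when r₁ = r₂, i.e. k₁e^(−k₁t) = k₂e^(−k₂t), giving t_opt = ln(k₂/k₁)/(k₂−k₁).
= ln(0.230/0.267)/(0.230−0.267) = ln(0.8614)/-0.03700 = -0.1492/-0.03700 = 4.03 min.

4.03 min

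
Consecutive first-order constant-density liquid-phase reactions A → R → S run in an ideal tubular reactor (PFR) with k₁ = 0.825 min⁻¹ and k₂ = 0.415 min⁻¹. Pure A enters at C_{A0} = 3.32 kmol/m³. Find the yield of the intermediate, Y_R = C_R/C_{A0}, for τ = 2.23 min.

0.478

The intermediate concentration in a first-order A→B→C sequence is C_R = k₁C_{A0}(e^(−k₁τ) − e^(−k₂τ))/(k₂−k₁).
e^(−k₁τ) = e^(−0.825×2.23) = e^(−1.840) = 0.1589; e^(−k₂τ) = e^(−0.9254) = 0.3964.
C_R = 0.825×3.32/(0.415−0.825) × (0.1589−0.3964) = (-6.680)×(-0.2375) = 1.587 kmol/m³.
Y_R = C_R/C_{A0} = 1.587/3.32 = 0.478.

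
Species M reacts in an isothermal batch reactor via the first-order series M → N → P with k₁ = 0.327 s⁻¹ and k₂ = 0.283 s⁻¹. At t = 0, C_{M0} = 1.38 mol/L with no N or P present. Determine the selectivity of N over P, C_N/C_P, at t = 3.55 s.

1.34

The intermediate concentration in a first-order A→B→C sequence is C_N = k₁C_{M0}(e^(−k₁t) − e^(−k₂t))/(k₂−k₁).
e^(−k₁t) = e^(−0.327×3.55) = e^(−1.161) = 0.3132; e^(−k₂t) = e^(−1.005) = 0.3662.
C_N = 0.327×1.38/(0.283−0.327) × (0.3132−0.3662) = (-10.26)×(-0.05295) = 0.5431 mol/L.
C_M = C_{M0}e^(−k₁t) = 0.4322 mol/L, so C_P = C_{M0}−C_M−C_N = 0.4047 mol/L; C_N/C_P = 1.34.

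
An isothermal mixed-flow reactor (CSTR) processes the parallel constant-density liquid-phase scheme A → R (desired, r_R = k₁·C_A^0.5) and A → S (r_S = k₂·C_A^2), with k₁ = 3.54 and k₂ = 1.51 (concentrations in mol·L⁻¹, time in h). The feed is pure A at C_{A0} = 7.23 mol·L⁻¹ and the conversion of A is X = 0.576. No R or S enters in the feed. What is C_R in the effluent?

Exit C_A = C_{A0}(1−X) = 7.23×0.424 = 3.066 mol·L⁻¹.
In a CSTR the entire volume is at exit conditions, so r_R = 3.54×3.066^0.5 = 6.198 and r_S = 1.51×3.066^2 = 14.19.
Fraction of consumed A going to R: r_R/(r_R+r_S) = 0.3040.
C_R = 0.3040·C_{A0}·X = 0.3040×7.23×0.576 = 1.27 mol·L⁻¹.

1.27 mol·L⁻¹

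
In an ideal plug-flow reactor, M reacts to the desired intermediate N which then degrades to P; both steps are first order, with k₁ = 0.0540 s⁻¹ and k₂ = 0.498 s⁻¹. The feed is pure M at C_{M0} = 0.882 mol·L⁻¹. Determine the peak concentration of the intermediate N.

0.0730 mol·L⁻¹

Evaluating C_N at τ_opt = ln(k₂/k₁)/(k₂−k₁) gives C_{N,max}/C_{M0} = (k₁/k₂)^[k₂/(k₂−k₁)].
= (0.0540/0.498)^(0.498/(0.498−0.0540)) = (0.1084)^(1.122) = 0.08276.
C_{N,max} = 0.08276×0.882 = 0.0730 mol·L⁻¹.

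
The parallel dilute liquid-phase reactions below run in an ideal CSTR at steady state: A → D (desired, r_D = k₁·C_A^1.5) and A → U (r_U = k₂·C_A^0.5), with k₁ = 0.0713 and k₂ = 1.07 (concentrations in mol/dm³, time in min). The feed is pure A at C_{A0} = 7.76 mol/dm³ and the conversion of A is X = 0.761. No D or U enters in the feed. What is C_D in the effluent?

0.650 mol/dm³

Exit C_A = C_{A0}(1−X) = 7.76×0.239 = 1.855 mol/dm³.
In a CSTR the entire volume is at exit conditions, so r_D = 0.0713×1.855^1.5 = 0.1801 and r_U = 1.07×1.855^0.5 = 1.457.
Fraction of consumed A going to D: r_D/(r_D+r_U) = 0.1100.
C_D = 0.1100·C_{A0}·X = 0.1100×7.76×0.761 = 0.650 mol/dm³.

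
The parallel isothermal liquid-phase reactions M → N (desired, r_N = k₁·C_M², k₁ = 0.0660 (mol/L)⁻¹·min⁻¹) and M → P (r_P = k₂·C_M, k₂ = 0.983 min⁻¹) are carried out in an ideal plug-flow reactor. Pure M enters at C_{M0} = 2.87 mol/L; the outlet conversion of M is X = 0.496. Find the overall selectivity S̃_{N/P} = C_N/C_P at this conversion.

C_M = C_{M0}(1−X) = 1.446 mol/L.
Along a PFR/batch, dC_P/dC_M = −r_P/(r_N+r_P) = −k₂/(k₂+k₁·C_M).
Integrating from C_{M0} to C_M: C_P = (0.983/0.0660)·ln[(0.983+0.0660·2.87)/(0.983+0.0660·1.45)] = 14.89·ln(1.172/1.078) = 1.244 mol/L.
Then C_N = (C_{M0}−C_M) − C_P = 1.424 − 1.244 = 0.1794 mol/L.
S̃_{N/P} = C_N/C_P = 0.1794/1.244 = 0.144.

0.144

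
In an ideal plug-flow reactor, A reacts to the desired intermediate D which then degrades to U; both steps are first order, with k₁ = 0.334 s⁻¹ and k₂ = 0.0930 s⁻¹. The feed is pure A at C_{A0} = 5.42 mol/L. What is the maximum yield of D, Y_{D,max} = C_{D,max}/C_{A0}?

0.611

For a first-order series the maximum intermediate yield is C_{D,max}/C_{A0} = (k₁/k₂)^[k₂/(k₂−k₁)].
= (0.334/0.0930)^(0.0930/(0.0930−0.334)) = (3.591)^(-0.3859) = 0.6106.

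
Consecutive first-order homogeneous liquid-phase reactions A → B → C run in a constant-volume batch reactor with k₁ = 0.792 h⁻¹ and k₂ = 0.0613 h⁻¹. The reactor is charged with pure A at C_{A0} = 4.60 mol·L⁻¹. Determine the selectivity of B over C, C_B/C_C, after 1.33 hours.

For first-order series with pure A initially, C_B(t) = k₁C_{A0}/(k₂−k₁)·(e^(−k₁t) − e^(−k₂t)).
e^(−k₁t) = e^(−0.792×1.33) = e^(−1.053) = 0.3488; e^(−k₂t) = e^(−0.08153) = 0.9217.
C_B = 0.792×4.60/(0.0613−0.792) × (0.3488−0.9217) = (-4.986)×(-0.5729) = 2.857 mol·L⁻¹.
C_A = C_{A0}e^(−k₁t) = 1.604 mol·L⁻¹, so C_C = C_{A0}−C_A−C_B = 0.1391 mol·L⁻¹; C_B/C_C = 20.5.

20.5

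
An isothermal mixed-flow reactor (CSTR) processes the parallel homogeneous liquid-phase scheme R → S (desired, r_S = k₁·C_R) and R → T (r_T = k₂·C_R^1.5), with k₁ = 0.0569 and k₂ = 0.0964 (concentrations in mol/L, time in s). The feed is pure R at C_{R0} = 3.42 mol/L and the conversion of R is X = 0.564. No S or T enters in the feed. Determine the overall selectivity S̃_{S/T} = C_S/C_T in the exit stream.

Exit C_R = C_{R0}(1−X) = 3.42×0.436 = 1.491 mol/L.
Rates in a CSTR are evaluated at the outlet concentration: r_S = 0.0569×1.491 = 0.08484, r_T = 0.0964×1.491^1.5 = 0.1755.
Overall selectivity = C_S/C_T = r_Sτ/(r_Tτ) = r_S/r_T = 0.483.

0.483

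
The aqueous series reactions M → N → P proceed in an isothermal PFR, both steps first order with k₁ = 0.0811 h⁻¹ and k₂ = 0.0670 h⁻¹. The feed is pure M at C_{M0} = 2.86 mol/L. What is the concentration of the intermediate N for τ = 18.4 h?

Solving the coupled first-order balances gives C_N(τ) = [k₁/(k₂−k₁)]·C_{M0}·(e^(−k₁τ) − e^(−k₂τ)).
e^(−k₁τ) = e^(−0.0811×18.4) = e^(−1.492) = 0.2249; e^(−k₂τ) = e^(−1.233) = 0.2915.
C_N = 0.0811×2.86/(0.0670−0.0811) × (0.2249−0.2915) = (-16.45)×(-0.06661) = 1.096 mol/L.

1.10 mol/L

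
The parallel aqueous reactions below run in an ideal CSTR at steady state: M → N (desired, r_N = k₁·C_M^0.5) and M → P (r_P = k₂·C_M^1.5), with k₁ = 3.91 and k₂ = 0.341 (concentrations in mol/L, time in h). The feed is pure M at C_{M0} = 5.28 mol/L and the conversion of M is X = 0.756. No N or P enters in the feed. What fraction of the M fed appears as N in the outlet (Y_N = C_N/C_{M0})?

Exit C_M = C_{M0}(1−X) = 5.28×0.244 = 1.288 mol/L.
A CSTR operates uniformly at the exit composition, giving r_N = 4.438 and r_P = 0.4986 (each k·C_M^n at C_M = 1.288).
Fraction of consumed M going to N: r_N/(r_N+r_P) = 0.8990.
C_N = 0.8990·C_{M0}·X = 0.8990×5.28×0.756 = 3.59 mol/L; Y_N = C_N/C_{M0} = 0.680.

0.680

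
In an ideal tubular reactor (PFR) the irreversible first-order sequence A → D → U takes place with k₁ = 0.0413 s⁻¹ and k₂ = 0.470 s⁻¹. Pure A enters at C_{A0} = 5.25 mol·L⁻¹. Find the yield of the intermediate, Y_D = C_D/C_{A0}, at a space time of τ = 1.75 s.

The intermediate concentration in a first-order A→B→C sequence is C_D = k₁C_{A0}(e^(−k₁τ) − e^(−k₂τ))/(k₂−k₁).
e^(−k₁τ) = e^(−0.0413×1.75) = e^(−0.07228) = 0.9303; e^(−k₂τ) = e^(−0.8225) = 0.4393.
C_D = 0.0413×5.25/(0.470−0.0413) × (0.9303−0.4393) = 0.5058×0.4909 = 0.2483 mol·L⁻¹.
Y_D = C_D/C_{A0} = 0.2483/5.25 = 0.0473.

0.0473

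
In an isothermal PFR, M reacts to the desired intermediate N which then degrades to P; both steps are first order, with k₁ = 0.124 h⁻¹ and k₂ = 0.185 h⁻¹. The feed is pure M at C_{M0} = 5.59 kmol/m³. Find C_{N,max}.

Evaluating C_N at τ_opt = ln(k₂/k₁)/(k₂−k₁) gives C_{N,max}/C_{M0} = (k₁/k₂)^[k₂/(k₂−k₁)].
= (0.124/0.185)^(0.185/(0.185−0.124)) = (0.6703)^(3.033) = 0.2972.
C_{N,max} = 0.2972×5.59 = 1.66 kmol/m³.

1.66 kmol/m³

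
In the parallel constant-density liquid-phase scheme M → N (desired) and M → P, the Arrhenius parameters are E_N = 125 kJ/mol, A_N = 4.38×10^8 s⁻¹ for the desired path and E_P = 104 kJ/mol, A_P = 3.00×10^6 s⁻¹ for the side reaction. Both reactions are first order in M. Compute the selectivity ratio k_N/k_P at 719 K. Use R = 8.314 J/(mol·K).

4.35

With equal orders, S_{N/P} = k_N/k_P = (A_N/A_P)·exp[(E_P−E_N)/(RT)].
(E_P−E_N)/(RT) = (104−125)×10³/(8.314×719) = -21000/5978 = -3.513.
k_N/k_P = (4.38×10^8/3.00×10^6)·exp(-3.513) = 146.0 × 0.02981 = 4.35.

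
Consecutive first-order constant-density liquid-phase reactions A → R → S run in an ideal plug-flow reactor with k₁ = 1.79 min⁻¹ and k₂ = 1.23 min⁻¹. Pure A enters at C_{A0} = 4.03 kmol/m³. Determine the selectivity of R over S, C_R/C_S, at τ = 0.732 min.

1.49

Solving the coupled first-order balances gives C_R(τ) = [k₁/(k₂−k₁)]·C_{A0}·(e^(−k₁τ) − e^(−k₂τ)).
e^(−k₁τ) = e^(−1.79×0.732) = e^(−1.310) = 0.2697; e^(−k₂τ) = e^(−0.9004) = 0.4064.
C_R = 1.79×4.03/(1.23−1.79) × (0.2697−0.4064) = (-12.88)×(-0.1367) = 1.761 kmol/m³.
C_A = C_{A0}e^(−k₁τ) = 1.087 kmol/m³, so C_S = C_{A0}−C_A−C_R = 1.182 kmol/m³; C_R/C_S = 1.49.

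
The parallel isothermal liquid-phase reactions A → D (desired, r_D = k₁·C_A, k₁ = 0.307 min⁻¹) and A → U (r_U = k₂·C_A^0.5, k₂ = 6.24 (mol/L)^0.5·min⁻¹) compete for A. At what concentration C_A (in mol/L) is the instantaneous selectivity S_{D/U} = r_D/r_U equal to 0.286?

33.8 mol/L

S_{D/U} = (k₁/k₂)·C_A^0.5 ⇒ C_A = (S·k₂/k₁)^(2).
= (0.286×6.24/0.307)^(2) = (5.813)^(2) = 33.8 mol/L.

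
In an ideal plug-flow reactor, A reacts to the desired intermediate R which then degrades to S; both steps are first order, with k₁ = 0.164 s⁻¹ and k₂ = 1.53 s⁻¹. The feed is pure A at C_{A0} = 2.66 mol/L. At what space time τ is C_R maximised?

Setting dC_R/dτ = 0 gives τ_opt = ln(k₂/k₁)/(k₂−k₁).
= ln(1.53/0.164)/(1.53−0.164) = ln(9.329)/1.366 = 2.233/1.366 = 1.63 s.

1.63 s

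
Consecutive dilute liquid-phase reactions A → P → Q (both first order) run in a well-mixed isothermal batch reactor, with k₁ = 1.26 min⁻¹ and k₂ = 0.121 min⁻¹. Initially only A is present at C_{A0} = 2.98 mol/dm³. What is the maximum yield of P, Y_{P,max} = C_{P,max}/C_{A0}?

Evaluating C_P at t_opt = ln(k₂/k₁)/(k₂−k₁) gives C_{P,max}/C_{A0} = (k₁/k₂)^[k₂/(k₂−k₁)].
= (1.26/0.121)^(0.121/(0.121−1.26)) = (10.41)^(-0.1062) = 0.7796.

0.780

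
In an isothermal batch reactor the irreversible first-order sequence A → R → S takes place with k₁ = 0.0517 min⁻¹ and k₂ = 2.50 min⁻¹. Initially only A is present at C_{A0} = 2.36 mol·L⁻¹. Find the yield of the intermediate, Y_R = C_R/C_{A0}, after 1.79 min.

0.0190

Solving the coupled first-order balances gives C_R(t) = [k₁/(k₂−k₁)]·C_{A0}·(e^(−k₁t) − e^(−k₂t)).
e^(−k₁t) = e^(−0.0517×1.79) = e^(−0.09254) = 0.9116; e^(−k₂t) = e^(−4.475) = 0.01139.
C_R = 0.0517×2.36/(2.50−0.0517) × (0.9116−0.01139) = 0.04984×0.9002 = 0.04486 mol·L⁻¹.
Y_R = C_R/C_{A0} = 0.04486/2.36 = 0.0190.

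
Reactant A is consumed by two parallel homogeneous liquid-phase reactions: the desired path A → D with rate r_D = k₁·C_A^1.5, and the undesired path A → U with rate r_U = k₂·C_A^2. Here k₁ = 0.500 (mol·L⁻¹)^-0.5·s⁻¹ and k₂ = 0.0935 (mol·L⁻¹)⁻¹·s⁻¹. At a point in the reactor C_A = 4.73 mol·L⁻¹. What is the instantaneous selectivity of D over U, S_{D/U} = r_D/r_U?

2.46

S_{D/U} = r_D/r_U = (k₁·C_A^1.5)/(k₂·C_A^2) = (k₁/k₂)·C_A^-0.5.
= (0.500×4.730^1.5) / (0.0935×4.730^2) = 5.144/2.092 = 2.46.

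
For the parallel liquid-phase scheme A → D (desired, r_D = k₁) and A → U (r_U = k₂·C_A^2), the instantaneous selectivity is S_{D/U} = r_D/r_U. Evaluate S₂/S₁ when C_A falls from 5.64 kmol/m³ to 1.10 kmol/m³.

26.3

S_{D/U} = (k₁/k₂)·C_A^-2, so S₂/S₁ = (C_{A,2}/C_{A,1})^-2.
= (1.10/5.64)^(-2) = (0.1950)^(-2) = 26.3.
Selectivity toward D rises as C_A falls — low-concentration operation is favoured.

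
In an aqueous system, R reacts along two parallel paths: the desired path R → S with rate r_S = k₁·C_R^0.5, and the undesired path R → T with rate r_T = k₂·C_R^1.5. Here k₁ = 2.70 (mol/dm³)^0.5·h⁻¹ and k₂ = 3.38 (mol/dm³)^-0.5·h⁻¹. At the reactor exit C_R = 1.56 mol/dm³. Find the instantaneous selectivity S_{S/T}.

S_{S/T} = r_S/r_T = (k₁·C_R^0.5)/(k₂·C_R^1.5) = (k₁/k₂)·C_R⁻¹.
= (2.70×1.560^0.5) / (3.38×1.560^1.5) = 3.372/6.586 = 0.512.
The undesired path is higher order in R, so low C_R (CSTR or dilute feed) favours S.

0.512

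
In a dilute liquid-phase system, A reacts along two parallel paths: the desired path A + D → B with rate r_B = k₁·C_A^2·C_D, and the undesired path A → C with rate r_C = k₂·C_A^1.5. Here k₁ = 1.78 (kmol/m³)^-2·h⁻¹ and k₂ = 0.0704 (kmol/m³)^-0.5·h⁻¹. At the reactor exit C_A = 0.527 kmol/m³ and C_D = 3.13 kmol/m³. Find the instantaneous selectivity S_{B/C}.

S_{B/C} = r_B/r_C = (k₁·C_A^2·C_D)/(k₂·C_A^1.5) = (k₁/k₂)·C_A^0.5·C_D.
= (1.78×0.5270^2×3.130) / (0.0704×0.5270^1.5) = 1.547/0.02693 = 57.5.

57.5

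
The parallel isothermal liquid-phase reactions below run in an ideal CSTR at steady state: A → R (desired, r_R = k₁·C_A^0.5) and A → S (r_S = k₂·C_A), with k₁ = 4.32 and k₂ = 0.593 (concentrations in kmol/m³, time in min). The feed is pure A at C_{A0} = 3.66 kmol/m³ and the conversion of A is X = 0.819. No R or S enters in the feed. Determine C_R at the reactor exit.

2.70 kmol/m³

Exit C_A = C_{A0}(1−X) = 3.66×0.181 = 0.6625 kmol/m³.
A CSTR operates uniformly at the exit composition, giving r_R = 3.516 and r_S = 0.3928 (each k·C_A^n at C_A = 0.6625).
Fraction of consumed A going to R: r_R/(r_R+r_S) = 0.8995.
C_R = 0.8995·C_{A0}·X = 0.8995×3.66×0.819 = 2.70 kmol/m³.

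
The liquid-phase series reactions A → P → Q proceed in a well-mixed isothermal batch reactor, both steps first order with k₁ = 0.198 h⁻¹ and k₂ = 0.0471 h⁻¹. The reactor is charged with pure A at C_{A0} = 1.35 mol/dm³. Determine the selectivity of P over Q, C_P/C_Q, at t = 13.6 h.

Solving the coupled first-order balances gives C_P(t) = [k₁/(k₂−k₁)]·C_{A0}·(e^(−k₁t) − e^(−k₂t)).
e^(−k₁t) = e^(−0.198×13.6) = e^(−2.693) = 0.06769; e^(−k₂t) = e^(−0.6406) = 0.5270.
C_P = 0.198×1.35/(0.0471−0.198) × (0.06769−0.5270) = (-1.771)×(-0.4593) = 0.8136 mol/dm³.
C_A = C_{A0}e^(−k₁t) = 0.09138 mol/dm³, so C_Q = C_{A0}−C_A−C_P = 0.4450 mol/dm³; C_P/C_Q = 1.83.

1.83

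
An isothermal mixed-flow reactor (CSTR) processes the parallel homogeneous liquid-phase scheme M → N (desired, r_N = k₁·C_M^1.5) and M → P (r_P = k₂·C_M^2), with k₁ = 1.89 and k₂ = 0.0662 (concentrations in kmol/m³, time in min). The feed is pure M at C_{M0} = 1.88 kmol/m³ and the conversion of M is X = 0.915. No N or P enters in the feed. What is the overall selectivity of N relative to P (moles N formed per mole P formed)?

Exit C_M = C_{M0}(1−X) = 1.88×0.0850 = 0.1598 kmol/m³.
Rates in a CSTR are evaluated at the outlet concentration: r_N = 1.89×0.1598^1.5 = 0.1207, r_P = 0.0662×0.1598^2 = 0.001690.
Overall selectivity = C_N/C_P = r_Nτ/(r_Pτ) = r_N/r_P = 71.4.

71.4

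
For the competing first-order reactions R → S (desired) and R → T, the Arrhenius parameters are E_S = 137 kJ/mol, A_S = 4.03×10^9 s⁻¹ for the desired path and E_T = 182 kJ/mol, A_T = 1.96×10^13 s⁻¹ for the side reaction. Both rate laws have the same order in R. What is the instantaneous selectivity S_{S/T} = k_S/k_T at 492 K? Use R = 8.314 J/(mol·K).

12.3

Since both paths have the same order in R, the concentration cancels and S_{S/T} = k_S/k_T = (A_S/A_T)·exp[(E_T−E_S)/(RT)].
(E_T−E_S)/(RT) = (182−137)×10³/(8.314×492) = 45000/4090 = 11.00.
k_S/k_T = (4.03×10^9/1.96×10^13)·exp(11.00) = 2.056×10^-4 × 59942 = 12.3.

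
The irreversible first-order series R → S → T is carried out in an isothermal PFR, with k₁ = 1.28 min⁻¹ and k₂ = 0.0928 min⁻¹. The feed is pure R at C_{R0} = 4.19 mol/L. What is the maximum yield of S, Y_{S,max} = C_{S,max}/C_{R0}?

0.815

Evaluating C_S at τ_opt = ln(k₂/k₁)/(k₂−k₁) gives C_{S,max}/C_{R0} = (k₁/k₂)^[k₂/(k₂−k₁)].
= (1.28/0.0928)^(0.0928/(0.0928−1.28)) = (13.79)^(-0.07817) = 0.8145.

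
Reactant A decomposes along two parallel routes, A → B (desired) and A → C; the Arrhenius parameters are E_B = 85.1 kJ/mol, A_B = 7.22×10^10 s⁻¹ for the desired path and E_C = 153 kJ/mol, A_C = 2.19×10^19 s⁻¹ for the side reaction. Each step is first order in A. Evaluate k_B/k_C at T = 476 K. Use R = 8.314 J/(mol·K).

0.0932

With equal orders, S_{B/C} = k_B/k_C = (A_B/A_C)·exp[(E_C−E_B)/(RT)].
(E_C−E_B)/(RT) = (153−85.1)×10³/(8.314×476) = 67900/3957 = 17.16.
k_B/k_C = (7.22×10^10/2.19×10^19)·exp(17.16) = 3.297×10^-9 × 2.827×10^7 = 0.0932.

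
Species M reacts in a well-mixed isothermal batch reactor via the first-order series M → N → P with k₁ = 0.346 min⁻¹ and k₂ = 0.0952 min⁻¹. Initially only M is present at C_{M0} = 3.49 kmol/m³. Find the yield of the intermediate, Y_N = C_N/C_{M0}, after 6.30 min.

0.601

The intermediate concentration in a first-order A→B→C sequence is C_N = k₁C_{M0}(e^(−k₁t) − e^(−k₂t))/(k₂−k₁).
e^(−k₁t) = e^(−0.346×6.30) = e^(−2.180) = 0.1131; e^(−k₂t) = e^(−0.5998) = 0.5489.
C_N = 0.346×3.49/(0.0952−0.346) × (0.1131−0.5489) = (-4.815)×(-0.4359) = 2.099 kmol/m³.
Y_N = C_N/C_{M0} = 2.099/3.49 = 0.601.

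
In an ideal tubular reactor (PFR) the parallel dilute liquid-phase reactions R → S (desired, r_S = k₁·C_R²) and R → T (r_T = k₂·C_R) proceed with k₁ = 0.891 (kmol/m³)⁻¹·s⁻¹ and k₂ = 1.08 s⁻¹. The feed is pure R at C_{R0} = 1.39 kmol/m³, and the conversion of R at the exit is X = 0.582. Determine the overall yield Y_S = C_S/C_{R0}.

C_R = C_{R0}(1−X) = 0.5810 kmol/m³.
Along a PFR/batch, dC_T/dC_R = −r_T/(r_S+r_T) = −k₂/(k₂+k₁·C_R).
Integrating from C_{R0} to C_R: C_T = (1.08/0.891)·ln[(1.08+0.891·1.39)/(1.08+0.891·0.581)] = 1.212·ln(2.318/1.598) = 0.4513 kmol/m³.
Then C_S = (C_{R0}−C_R) − C_T = 0.8090 − 0.4513 = 0.3576 kmol/m³.
Y_S = C_S/C_{R0} = 0.3576/1.39 = 0.257.

0.257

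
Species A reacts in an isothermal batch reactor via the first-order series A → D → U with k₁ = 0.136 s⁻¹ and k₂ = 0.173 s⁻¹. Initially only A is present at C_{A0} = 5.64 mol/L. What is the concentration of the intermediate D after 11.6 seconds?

The intermediate concentration in a first-order A→B→C sequence is C_D = k₁C_{A0}(e^(−k₁t) − e^(−k₂t))/(k₂−k₁).
e^(−k₁t) = e^(−0.136×11.6) = e^(−1.578) = 0.2065; e^(−k₂t) = e^(−2.007) = 0.1344.
C_D = 0.136×5.64/(0.173−0.136) × (0.2065−0.1344) = 20.73×0.07205 = 1.494 mol/L.

1.49 mol/L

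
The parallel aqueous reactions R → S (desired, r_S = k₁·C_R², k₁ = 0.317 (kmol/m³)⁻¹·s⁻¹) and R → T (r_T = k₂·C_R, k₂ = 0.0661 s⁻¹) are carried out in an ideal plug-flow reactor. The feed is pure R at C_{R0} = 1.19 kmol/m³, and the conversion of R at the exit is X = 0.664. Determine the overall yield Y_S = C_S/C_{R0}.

0.518

C_R = C_{R0}(1−X) = 0.3998 kmol/m³.
Along a PFR/batch, dC_T/dC_R = −r_T/(r_S+r_T) = −k₂/(k₂+k₁·C_R).
Integrating from C_{R0} to C_R: C_T = (0.0661/0.317)·ln[(0.0661+0.317·1.19)/(0.0661+0.317·0.400)] = 0.2085·ln(0.4433/0.1928) = 0.1736 kmol/m³.
Then C_S = (C_{R0}−C_R) − C_T = 0.7902 − 0.1736 = 0.6166 kmol/m³.
Y_S = C_S/C_{R0} = 0.6166/1.19 = 0.518.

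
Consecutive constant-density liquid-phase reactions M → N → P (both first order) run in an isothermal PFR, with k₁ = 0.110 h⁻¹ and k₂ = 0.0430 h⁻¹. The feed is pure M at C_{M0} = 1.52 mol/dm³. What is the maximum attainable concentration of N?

0.832 mol/dm³

For a first-order series the maximum intermediate yield is C_{N,max}/C_{M0} = (k₁/k₂)^[k₂/(k₂−k₁)].
= (0.110/0.0430)^(0.0430/(0.0430−0.110)) = (2.558)^(-0.6418) = 0.5473.
C_{N,max} = 0.5473×1.52 = 0.832 mol/dm³.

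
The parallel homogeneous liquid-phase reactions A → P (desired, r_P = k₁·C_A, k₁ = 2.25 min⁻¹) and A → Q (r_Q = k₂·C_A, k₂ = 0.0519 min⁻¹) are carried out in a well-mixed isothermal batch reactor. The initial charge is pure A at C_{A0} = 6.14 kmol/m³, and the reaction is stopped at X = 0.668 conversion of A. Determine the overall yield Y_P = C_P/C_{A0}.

C_A = C_{A0}(1−X) = 2.038 kmol/m³.
Both paths are first order in A, so the instantaneous fraction to P is constant: dC_P/d(−C_A) = k₁/(k₁+k₂) = 0.9775.
C_P = 0.9775·(C_{A0}−C_A) = 0.9775×4.102 = 4.01 kmol/m³.
Y_P = C_P/C_{A0} = 4.009/6.14 = 0.653.

0.653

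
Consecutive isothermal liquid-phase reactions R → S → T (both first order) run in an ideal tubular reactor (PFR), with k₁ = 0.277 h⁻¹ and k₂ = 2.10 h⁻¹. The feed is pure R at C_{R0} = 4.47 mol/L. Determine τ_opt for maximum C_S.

1.11 h

The intermediate peaks when r₁ = r₂, i.e. k₁e^(−k₁τ) = k₂e^(−k₂τ), giving τ_opt = ln(k₂/k₁)/(k₂−k₁).
= ln(2.10/0.277)/(2.10−0.277) = ln(7.581)/1.823 = 2.026/1.823 = 1.11 h.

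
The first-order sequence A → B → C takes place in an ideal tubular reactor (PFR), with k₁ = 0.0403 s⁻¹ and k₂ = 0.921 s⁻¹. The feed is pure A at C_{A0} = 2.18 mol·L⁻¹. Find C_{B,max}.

0.0827 mol·L⁻¹

Evaluating C_B at τ_opt = ln(k₂/k₁)/(k₂−k₁) gives C_{B,max}/C_{A0} = (k₁/k₂)^[k₂/(k₂−k₁)].
= (0.0403/0.921)^(0.921/(0.921−0.0403)) = (0.04376)^(1.046) = 0.03792.
C_{B,max} = 0.03792×2.18 = 0.0827 mol·L⁻¹.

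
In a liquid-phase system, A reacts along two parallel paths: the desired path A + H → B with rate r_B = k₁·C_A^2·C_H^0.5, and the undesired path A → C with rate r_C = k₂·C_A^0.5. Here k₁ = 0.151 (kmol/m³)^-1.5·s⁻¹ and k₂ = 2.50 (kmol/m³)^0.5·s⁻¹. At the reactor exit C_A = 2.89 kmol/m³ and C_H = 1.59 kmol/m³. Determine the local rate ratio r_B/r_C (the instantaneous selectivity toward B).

0.374

S_{B/C} = r_B/r_C = (k₁·C_A^2·C_H^0.5)/(k₂·C_A^0.5) = (k₁/k₂)·C_A^1.5·C_H^0.5.
= (0.151×2.890^2×1.590^0.5) / (2.50×2.890^0.5) = 1.590/4.250 = 0.374.
Since the desired path is higher order in A, keeping C_A high (PFR or concentrated feed) favours B.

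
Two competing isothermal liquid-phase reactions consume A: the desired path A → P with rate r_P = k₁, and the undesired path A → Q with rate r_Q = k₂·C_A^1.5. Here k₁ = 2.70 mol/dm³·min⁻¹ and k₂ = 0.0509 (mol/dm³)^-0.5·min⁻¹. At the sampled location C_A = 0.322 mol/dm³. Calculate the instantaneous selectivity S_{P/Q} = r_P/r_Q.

S_{P/Q} = r_P/r_Q = (k₁)/(k₂·C_A^1.5) = (k₁/k₂)·C_A^-1.5.
= (2.70) / (0.0509×0.3220^1.5) = 2.700/0.009300 = 290.
The undesired path is higher order in A, so low C_A (CSTR or dilute feed) favours P.

290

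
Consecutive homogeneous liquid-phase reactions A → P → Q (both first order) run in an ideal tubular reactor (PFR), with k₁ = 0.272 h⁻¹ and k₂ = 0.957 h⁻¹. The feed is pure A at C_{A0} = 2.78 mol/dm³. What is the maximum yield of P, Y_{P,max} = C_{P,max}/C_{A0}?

0.172

Evaluating C_P at τ_opt = ln(k₂/k₁)/(k₂−k₁) gives C_{P,max}/C_{A0} = (k₁/k₂)^[k₂/(k₂−k₁)].
= (0.272/0.957)^(0.957/(0.957−0.272)) = (0.2842)^(1.397) = 0.1725.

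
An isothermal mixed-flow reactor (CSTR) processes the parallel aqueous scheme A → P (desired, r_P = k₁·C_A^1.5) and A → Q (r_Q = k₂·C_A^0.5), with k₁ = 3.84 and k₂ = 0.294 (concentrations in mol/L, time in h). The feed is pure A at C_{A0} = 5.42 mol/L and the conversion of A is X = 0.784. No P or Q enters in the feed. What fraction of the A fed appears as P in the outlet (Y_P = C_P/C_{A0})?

Exit C_A = C_{A0}(1−X) = 5.42×0.216 = 1.171 mol/L.
A CSTR operates uniformly at the exit composition, giving r_P = 4.864 and r_Q = 0.3181 (each k·C_A^n at C_A = 1.171).
Fraction of consumed A going to P: r_P/(r_P+r_Q) = 0.9386.
C_P = 0.9386·C_{A0}·X = 0.9386×5.42×0.784 = 3.99 mol/L; Y_P = C_P/C_{A0} = 0.736.

0.736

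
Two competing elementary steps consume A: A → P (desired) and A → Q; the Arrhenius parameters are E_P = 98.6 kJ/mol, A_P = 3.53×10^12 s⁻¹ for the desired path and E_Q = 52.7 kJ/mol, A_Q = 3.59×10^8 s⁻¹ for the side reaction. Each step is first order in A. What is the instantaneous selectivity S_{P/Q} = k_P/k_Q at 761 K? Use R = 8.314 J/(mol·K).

Since both paths have the same order in A, the concentration cancels and S_{P/Q} = k_P/k_Q = (A_P/A_Q)·exp[(E_Q−E_P)/(RT)].
(E_Q−E_P)/(RT) = (52.7−98.6)×10³/(8.314×761) = -45900/6327 = -7.255.
k_P/k_Q = (3.53×10^12/3.59×10^8)·exp(-7.255) = 9833 × 7.069×10^-4 = 6.95.

6.95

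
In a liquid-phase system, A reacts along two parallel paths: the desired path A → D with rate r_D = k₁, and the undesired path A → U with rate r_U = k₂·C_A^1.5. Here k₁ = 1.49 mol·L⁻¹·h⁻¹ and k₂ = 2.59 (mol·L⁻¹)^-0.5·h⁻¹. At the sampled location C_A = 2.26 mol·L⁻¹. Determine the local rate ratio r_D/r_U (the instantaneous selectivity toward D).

S_{D/U} = r_D/r_U = (k₁)/(k₂·C_A^1.5) = (k₁/k₂)·C_A^-1.5.
= (1.49) / (2.59×2.260^1.5) = 1.490/8.800 = 0.169.

0.169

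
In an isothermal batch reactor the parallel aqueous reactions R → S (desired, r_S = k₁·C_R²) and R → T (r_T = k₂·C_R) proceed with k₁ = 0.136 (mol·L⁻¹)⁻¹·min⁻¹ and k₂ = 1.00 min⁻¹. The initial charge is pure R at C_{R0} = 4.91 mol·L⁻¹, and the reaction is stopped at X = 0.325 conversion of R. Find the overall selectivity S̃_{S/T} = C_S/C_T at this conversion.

0.557

C_R = C_{R0}(1−X) = 3.314 mol·L⁻¹.
Along a PFR/batch, dC_T/dC_R = −r_T/(r_S+r_T) = −k₂/(k₂+k₁·C_R).
Integrating from C_{R0} to C_R: C_T = (1.00/0.136)·ln[(1.00+0.136·4.91)/(1.00+0.136·3.31)] = 7.353·ln(1.668/1.451) = 1.025 mol·L⁻¹.
Then C_S = (C_{R0}−C_R) − C_T = 1.596 − 1.025 = 0.5707 mol·L⁻¹.
S̃_{S/T} = C_S/C_T = 0.5707/1.025 = 0.557.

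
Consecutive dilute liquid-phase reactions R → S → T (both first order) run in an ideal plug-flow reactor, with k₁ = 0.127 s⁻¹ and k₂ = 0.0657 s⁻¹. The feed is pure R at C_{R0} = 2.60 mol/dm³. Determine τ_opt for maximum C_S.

Setting dC_S/dτ = 0 gives τ_opt = ln(k₂/k₁)/(k₂−k₁).
= ln(0.0657/0.127)/(0.0657−0.127) = ln(0.5173)/-0.06130 = -0.6591/-0.06130 = 10.8 s.

10.8 s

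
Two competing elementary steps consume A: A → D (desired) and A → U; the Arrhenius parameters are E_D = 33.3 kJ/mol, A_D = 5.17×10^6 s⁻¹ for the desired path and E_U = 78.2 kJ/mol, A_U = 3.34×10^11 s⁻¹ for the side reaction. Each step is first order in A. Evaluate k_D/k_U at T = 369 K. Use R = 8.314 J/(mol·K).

35.1

k_D/k_U = (A_D/A_U)·exp[−(E_D−E_U)/(RT)] = (A_D/A_U)·exp[(E_U−E_D)/(RT)].
(E_U−E_D)/(RT) = (78.2−33.3)×10³/(8.314×369) = 44900/3068 = 14.64.
k_D/k_U = (5.17×10^6/3.34×10^11)·exp(14.64) = 1.548×10^-5 × 2.271×10^6 = 35.1.
Since E_D < E_U, lowering the temperature improves selectivity toward D.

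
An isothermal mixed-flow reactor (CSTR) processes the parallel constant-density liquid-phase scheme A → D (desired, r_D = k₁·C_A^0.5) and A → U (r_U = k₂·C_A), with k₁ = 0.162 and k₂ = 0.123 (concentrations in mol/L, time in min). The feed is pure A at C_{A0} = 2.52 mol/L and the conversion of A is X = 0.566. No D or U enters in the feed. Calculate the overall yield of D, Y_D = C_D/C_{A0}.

Exit C_A = C_{A0}(1−X) = 2.52×0.434 = 1.094 mol/L.
In a CSTR the entire volume is at exit conditions, so r_D = 0.162×1.094^0.5 = 0.1694 and r_U = 0.123×1.094 = 0.1345.
Fraction of consumed A going to D: r_D/(r_D+r_U) = 0.5574.
C_D = 0.5574·C_{A0}·X = 0.5574×2.52×0.566 = 0.795 mol/L; Y_D = C_D/C_{A0} = 0.315.

0.315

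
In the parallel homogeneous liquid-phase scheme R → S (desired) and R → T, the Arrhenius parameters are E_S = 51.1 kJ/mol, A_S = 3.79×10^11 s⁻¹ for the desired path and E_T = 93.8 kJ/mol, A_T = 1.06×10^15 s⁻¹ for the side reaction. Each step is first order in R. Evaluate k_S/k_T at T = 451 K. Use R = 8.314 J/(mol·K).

31.6

With equal orders, S_{S/T} = k_S/k_T = (A_S/A_T)·exp[(E_T−E_S)/(RT)].
(E_T−E_S)/(RT) = (93.8−51.1)×10³/(8.314×451) = 42700/3750 = 11.39.
k_S/k_T = (3.79×10^11/1.06×10^15)·exp(11.39) = 3.575×10^-4 × 88242 = 31.6.
Since E_S < E_T, lowering the temperature improves selectivity toward S.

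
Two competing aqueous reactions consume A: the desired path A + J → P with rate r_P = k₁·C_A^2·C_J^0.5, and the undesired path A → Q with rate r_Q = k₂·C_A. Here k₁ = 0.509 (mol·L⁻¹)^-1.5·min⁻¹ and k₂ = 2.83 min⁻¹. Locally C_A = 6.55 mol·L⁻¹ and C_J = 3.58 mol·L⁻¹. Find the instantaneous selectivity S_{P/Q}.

2.23

S_{P/Q} = r_P/r_Q = (k₁·C_A^2·C_J^0.5)/(k₂·C_A) = (k₁/k₂)·C_A·C_J^0.5.
= (0.509×6.550^2×3.580^0.5) / (2.83×6.550) = 41.32/18.54 = 2.23.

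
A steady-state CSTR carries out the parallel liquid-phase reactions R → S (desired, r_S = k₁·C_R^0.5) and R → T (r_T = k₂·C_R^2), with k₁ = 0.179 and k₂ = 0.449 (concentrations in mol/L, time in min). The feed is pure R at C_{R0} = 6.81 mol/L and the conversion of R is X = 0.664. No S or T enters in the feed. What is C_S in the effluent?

Exit C_R = C_{R0}(1−X) = 6.81×0.336 = 2.288 mol/L.
Rates in a CSTR are evaluated at the outlet concentration: r_S = 0.179×2.288^0.5 = 0.2708, r_T = 0.449×2.288^2 = 2.351.
Fraction of consumed R going to S: r_S/(r_S+r_T) = 0.1033.
C_S = 0.1033·C_{R0}·X = 0.1033×6.81×0.664 = 0.467 mol/L.

0.467 mol/L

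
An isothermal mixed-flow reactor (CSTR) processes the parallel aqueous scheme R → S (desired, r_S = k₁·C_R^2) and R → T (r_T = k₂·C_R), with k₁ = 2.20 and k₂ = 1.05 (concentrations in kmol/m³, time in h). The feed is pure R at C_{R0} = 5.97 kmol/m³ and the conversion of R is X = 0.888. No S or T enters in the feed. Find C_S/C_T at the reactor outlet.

1.40

Exit C_R = C_{R0}(1−X) = 5.97×0.112 = 0.6686 kmol/m³.
Rates in a CSTR are evaluated at the outlet concentration: r_S = 2.20×0.6686^2 = 0.9836, r_T = 1.05×0.6686 = 0.7021.
Overall selectivity = C_S/C_T = r_Sτ/(r_Tτ) = r_S/r_T = 1.40.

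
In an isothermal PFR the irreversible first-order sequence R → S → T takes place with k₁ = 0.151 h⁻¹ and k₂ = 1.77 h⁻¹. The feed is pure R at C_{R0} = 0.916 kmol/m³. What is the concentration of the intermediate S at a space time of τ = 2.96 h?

For first-order series with pure R initially, C_S(τ) = k₁C_{R0}/(k₂−k₁)·(e^(−k₁τ) − e^(−k₂τ)).
e^(−k₁τ) = e^(−0.151×2.96) = e^(−0.4470) = 0.6396; e^(−k₂τ) = e^(−5.239) = 0.005304.
C_S = 0.151×0.916/(1.77−0.151) × (0.6396−0.005304) = 0.08543×0.6343 = 0.05419 kmol/m³.

0.0542 kmol/m³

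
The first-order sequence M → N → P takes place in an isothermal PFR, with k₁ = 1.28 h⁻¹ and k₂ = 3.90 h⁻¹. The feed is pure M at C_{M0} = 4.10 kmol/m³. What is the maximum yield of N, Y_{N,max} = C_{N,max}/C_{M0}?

0.190

Evaluating C_N at τ_opt = ln(k₂/k₁)/(k₂−k₁) gives C_{N,max}/C_{M0} = (k₁/k₂)^[k₂/(k₂−k₁)].
= (1.28/3.90)^(3.90/(3.90−1.28)) = (0.3282)^(1.489) = 0.1904.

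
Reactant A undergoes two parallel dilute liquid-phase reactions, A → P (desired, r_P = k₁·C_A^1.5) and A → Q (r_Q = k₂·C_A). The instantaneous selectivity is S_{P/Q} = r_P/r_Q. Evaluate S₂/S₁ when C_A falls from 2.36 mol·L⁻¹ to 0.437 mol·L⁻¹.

S_{P/Q} = (k₁/k₂)·C_A^0.5, so S₂/S₁ = (C_{A,2}/C_{A,1})^0.5.
= (0.437/2.36)^0.5 = (0.1852)^0.5 = 0.430.
Selectivity toward P falls as C_A falls — high-concentration operation is favoured.

0.430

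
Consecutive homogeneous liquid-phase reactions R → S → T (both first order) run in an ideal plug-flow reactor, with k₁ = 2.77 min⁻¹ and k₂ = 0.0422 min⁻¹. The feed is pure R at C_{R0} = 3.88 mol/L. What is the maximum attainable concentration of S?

3.64 mol/L

Evaluating C_S at τ_opt = ln(k₂/k₁)/(k₂−k₁) gives C_{S,max}/C_{R0} = (k₁/k₂)^[k₂/(k₂−k₁)].
= (2.77/0.0422)^(0.0422/(0.0422−2.77)) = (65.64)^(-0.01547) = 0.9373.
C_{S,max} = 0.9373×3.88 = 3.64 mol/L.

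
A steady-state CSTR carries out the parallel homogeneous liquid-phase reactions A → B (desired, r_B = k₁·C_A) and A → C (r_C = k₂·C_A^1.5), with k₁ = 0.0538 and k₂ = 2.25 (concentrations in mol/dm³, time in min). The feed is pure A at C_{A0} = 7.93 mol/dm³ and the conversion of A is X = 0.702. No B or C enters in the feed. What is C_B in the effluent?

Exit C_A = C_{A0}(1−X) = 7.93×0.298 = 2.363 mol/dm³.
A CSTR operates uniformly at the exit composition, giving r_B = 0.1271 and r_C = 8.174 (each k·C_A^n at C_A = 2.363).
Fraction of consumed A going to B: r_B/(r_B+r_C) = 0.01532.
C_B = 0.01532·C_{A0}·X = 0.01532×7.93×0.702 = 0.0853 mol/dm³.

0.0853 mol/dm³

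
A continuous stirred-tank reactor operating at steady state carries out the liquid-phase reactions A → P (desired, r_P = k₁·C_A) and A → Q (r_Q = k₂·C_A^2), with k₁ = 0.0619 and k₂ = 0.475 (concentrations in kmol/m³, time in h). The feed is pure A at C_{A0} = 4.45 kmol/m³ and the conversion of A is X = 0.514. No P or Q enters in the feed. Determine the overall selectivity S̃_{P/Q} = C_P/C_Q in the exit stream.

Exit C_A = C_{A0}(1−X) = 4.45×0.486 = 2.163 kmol/m³.
A CSTR operates uniformly at the exit composition, giving r_P = 0.1339 and r_Q = 2.222 (each k·C_A^n at C_A = 2.163).
Overall selectivity = C_P/C_Q = r_Pτ/(r_Qτ) = r_P/r_Q = 0.0603.

0.0603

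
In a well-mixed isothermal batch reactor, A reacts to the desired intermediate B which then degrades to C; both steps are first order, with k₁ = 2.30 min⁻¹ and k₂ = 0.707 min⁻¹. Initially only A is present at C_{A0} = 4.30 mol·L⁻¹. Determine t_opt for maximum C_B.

The intermediate peaks when r₁ = r₂, i.e. k₁e^(−k₁t) = k₂e^(−k₂t), giving t_opt = ln(k₂/k₁)/(k₂−k₁).
= ln(0.707/2.30)/(0.707−2.30) = ln(0.3074)/-1.593 = -1.180/-1.593 = 0.741 min.

0.741 min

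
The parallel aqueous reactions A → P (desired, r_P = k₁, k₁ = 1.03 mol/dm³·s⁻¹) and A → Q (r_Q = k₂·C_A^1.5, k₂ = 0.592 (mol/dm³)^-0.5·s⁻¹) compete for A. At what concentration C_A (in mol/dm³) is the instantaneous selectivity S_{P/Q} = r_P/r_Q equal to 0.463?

2.42 mol/dm³

S_{P/Q} = (k₁/k₂)·C_A^-1.5 ⇒ C_A = (S·k₂/k₁)^(1/(-1.5)).
= (0.463×0.592/1.03)^(-0.6667) = (0.2661)^(-0.6667) = 2.42 mol/dm³.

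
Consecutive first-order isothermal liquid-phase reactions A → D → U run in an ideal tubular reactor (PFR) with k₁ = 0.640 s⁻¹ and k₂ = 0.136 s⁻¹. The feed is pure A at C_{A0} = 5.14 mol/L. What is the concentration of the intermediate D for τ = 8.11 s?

The intermediate concentration in a first-order A→B→C sequence is C_D = k₁C_{A0}(e^(−k₁τ) − e^(−k₂τ))/(k₂−k₁).
e^(−k₁τ) = e^(−0.640×8.11) = e^(−5.190) = 0.005570; e^(−k₂τ) = e^(−1.103) = 0.3319.
C_D = 0.640×5.14/(0.136−0.640) × (0.005570−0.3319) = (-6.527)×(-0.3263) = 2.130 mol/L.

2.13 mol/L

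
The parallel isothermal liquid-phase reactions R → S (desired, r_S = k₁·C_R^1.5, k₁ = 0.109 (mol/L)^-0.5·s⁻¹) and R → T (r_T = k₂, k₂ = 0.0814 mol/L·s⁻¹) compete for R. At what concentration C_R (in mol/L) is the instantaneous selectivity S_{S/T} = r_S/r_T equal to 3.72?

S_{S/T} = (k₁/k₂)·C_R^1.5 ⇒ C_R = (S·k₂/k₁)^(1/1.5).
= (3.72×0.0814/0.109)^(0.6667) = (2.778)^(0.6667) = 1.98 mol/L.

1.98 mol/L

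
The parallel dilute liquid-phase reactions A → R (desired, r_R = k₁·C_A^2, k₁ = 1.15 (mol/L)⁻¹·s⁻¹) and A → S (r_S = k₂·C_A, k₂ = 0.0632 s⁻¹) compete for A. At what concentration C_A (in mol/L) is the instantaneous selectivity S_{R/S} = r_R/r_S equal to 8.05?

S_{R/S} = (k₁/k₂)·C_A ⇒ C_A = S·k₂/k₁.
= 8.05×0.0632/1.15 = 0.442 mol/L.

0.442 mol/L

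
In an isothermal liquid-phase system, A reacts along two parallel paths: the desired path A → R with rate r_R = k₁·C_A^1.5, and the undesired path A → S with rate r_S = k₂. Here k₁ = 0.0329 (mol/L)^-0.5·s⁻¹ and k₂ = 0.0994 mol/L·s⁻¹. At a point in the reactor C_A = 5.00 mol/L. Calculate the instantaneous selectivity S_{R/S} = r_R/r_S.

S_{R/S} = r_R/r_S = (k₁·C_A^1.5)/(k₂) = (k₁/k₂)·C_A^1.5.
= (0.0329×5.000^1.5) / (0.0994) = 0.3678/0.09940 = 3.70.

3.70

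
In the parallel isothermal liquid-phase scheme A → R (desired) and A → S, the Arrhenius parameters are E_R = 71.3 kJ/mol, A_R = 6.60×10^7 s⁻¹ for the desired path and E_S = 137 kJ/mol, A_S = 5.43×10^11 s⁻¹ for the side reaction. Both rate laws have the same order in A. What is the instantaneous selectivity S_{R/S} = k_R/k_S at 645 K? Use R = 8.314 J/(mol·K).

25.4

With equal orders, S_{R/S} = k_R/k_S = (A_R/A_S)·exp[(E_S−E_R)/(RT)].
(E_S−E_R)/(RT) = (137−71.3)×10³/(8.314×645) = 65700/5363 = 12.25.
k_R/k_S = (6.60×10^7/5.43×10^11)·exp(12.25) = 1.215×10^-4 × 2.093×10^5 = 25.4.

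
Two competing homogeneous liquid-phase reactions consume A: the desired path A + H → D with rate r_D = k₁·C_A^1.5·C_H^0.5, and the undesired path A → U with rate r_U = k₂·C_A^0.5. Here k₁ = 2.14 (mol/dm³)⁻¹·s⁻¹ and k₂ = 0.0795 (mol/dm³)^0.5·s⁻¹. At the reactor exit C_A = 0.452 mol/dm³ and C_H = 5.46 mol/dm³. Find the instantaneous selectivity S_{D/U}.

S_{D/U} = r_D/r_U = (k₁·C_A^1.5·C_H^0.5)/(k₂·C_A^0.5) = (k₁/k₂)·C_A·C_H^0.5.
= (2.14×0.4520^1.5×5.460^0.5) / (0.0795×0.4520^0.5) = 1.520/0.05345 = 28.4.

28.4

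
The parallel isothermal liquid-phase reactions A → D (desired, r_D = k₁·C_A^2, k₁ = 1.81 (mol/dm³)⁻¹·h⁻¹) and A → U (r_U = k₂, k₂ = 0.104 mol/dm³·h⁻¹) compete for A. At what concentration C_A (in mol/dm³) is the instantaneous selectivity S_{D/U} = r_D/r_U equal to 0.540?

S_{D/U} = (k₁/k₂)·C_A^2 ⇒ C_A = (S·k₂/k₁)^(0.5).
= (0.540×0.104/1.81)^(0.5) = (0.03103)^(0.5) = 0.176 mol/dm³.

0.176 mol/dm³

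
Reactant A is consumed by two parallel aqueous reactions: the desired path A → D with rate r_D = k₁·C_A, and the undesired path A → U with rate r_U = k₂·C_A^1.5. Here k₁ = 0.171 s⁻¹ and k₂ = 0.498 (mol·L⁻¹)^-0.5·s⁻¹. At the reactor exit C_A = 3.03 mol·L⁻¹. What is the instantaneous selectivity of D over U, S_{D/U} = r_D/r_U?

0.197

S_{D/U} = r_D/r_U = (k₁·C_A)/(k₂·C_A^1.5) = (k₁/k₂)·C_A^-0.5.
= (0.171×3.030) / (0.498×3.030^1.5) = 0.5181/2.627 = 0.197.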